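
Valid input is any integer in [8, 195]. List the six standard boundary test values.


Range: [8, 195]
Boundaries: just below min, min, min+1, max-1, max, just above max
Values: [7, 8, 9, 194, 195, 196]

[7, 8, 9, 194, 195, 196]


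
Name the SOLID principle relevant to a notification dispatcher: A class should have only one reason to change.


This describes the Single Responsibility Principle (SRP)

Single Responsibility Principle (SRP)


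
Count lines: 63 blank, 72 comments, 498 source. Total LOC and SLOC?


Total LOC = blank + comment + code
Total LOC = 63 + 72 + 498 = 633
SLOC (source only) = code = 498

Total LOC: 633, SLOC: 498


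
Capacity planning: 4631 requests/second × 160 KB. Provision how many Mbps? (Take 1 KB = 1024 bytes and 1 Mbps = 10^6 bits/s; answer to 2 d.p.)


Formula: Mbps = payload_bytes * RPS * 8 / 1e6
Payload per request = 160 KB = 160 * 1024 = 163840 bytes
Total bytes/sec = 163840 * 4631 = 758743040
Total bits/sec = 758743040 * 8 = 6069944320
Mbps = 6069944320 / 1e6 = 6069.94

6069.94 Mbps


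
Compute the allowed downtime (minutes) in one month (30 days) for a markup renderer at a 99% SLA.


Formula: allowed downtime = period * (100 - SLA) / 100
Period (month (30 days)) = 43200 minutes
Unavailability fraction = (100 - 99.0) / 100
Allowed downtime = 43200 * (100 - 99.0) / 100
Allowed downtime = 432.0 minutes

432.0 minutes


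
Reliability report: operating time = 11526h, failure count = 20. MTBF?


Formula: MTBF = Total operating time / Number of failures
MTBF = 11526 / 20
MTBF = 576.3 hours

576.3 hours


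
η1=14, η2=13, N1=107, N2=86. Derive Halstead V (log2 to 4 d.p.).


Formula: V = N * log2(η), where N = N1 + N2 and η = η1 + η2
η = 14 + 13 = 27
N = 107 + 86 = 193
log2(27) ≈ 4.7549
V = 193 * 4.7549 = 917.70

917.70


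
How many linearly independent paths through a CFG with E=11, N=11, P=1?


Formula: V(G) = E - N + 2P
V(G) = 11 - 11 + 2*1
V(G) = 0 + 2
V(G) = 2

2


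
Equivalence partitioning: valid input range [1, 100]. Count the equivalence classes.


Valid range: [1, 100]
Class 1: x < 1 — invalid
Class 2: 1 ≤ x ≤ 100 — valid
Class 3: x > 100 — invalid
Total equivalence classes: 3

3 equivalence classes


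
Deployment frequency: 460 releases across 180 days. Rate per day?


Formula: deployments per day = releases / days
= 460 / 180
= 2.556 deploys/day
(equivalently, 17.89 deploys/week)

2.556 deploys/day


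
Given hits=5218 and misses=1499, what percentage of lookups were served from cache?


Formula: hit rate = hits / (hits + misses) * 100
hit rate = 5218 / (5218 + 1499) * 100
hit rate = 5218 / 6717 * 100
hit rate = 77.68%

77.68%


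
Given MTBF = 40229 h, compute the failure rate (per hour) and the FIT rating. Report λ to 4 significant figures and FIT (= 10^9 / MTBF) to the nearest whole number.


Formula: λ = 1 / MTBF; FIT = λ × 1e9 = 1e9 / MTBF
λ = 1 / 40229 ≈ 2.486e-05 failures/hour
FIT = 1e9 / 40229 ≈ 24858 failures per 1e9 hours (nearest whole number)

λ = 2.486e-05 /h, FIT = 24858


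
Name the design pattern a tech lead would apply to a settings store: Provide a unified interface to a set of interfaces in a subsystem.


This matches the Facade pattern

Facade


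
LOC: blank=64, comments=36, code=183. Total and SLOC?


Total LOC = blank + comment + code
Total LOC = 64 + 36 + 183 = 283
SLOC (source only) = code = 183

Total LOC: 283, SLOC: 183


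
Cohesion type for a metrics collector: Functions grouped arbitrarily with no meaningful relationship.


Reasoning: Worst: random grouping
Type: Coincidental cohesion

Coincidental cohesion


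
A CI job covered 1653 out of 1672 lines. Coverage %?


Coverage = covered / total * 100
Coverage = 1653 / 1672 * 100
Coverage = 98.86%

98.86%


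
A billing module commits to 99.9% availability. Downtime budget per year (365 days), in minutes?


Formula: allowed downtime = period * (100 - SLA) / 100
Period (year (365 days)) = 525600 minutes
Unavailability fraction = (100 - 99.9) / 100
Allowed downtime = 525600 * (100 - 99.9) / 100
Allowed downtime = 525.6 minutes

525.6 minutes


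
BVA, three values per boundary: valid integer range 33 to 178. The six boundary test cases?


Range: [33, 178]
Boundaries: just below min, min, min+1, max-1, max, just above max
Values: [32, 33, 34, 177, 178, 179]

[32, 33, 34, 177, 178, 179]


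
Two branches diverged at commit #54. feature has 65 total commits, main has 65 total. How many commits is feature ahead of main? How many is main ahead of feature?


Common ancestor: commit #54
feature commits after divergence: 65 - 54 = 11
main commits after divergence: 65 - 54 = 11
feature is 11 commits ahead of main
main is 11 commits ahead of feature

feature ahead: 11, main ahead: 11


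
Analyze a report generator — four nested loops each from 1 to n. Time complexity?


Reasoning: four levels of nesting
Complexity: O(n^4)

O(n^4)


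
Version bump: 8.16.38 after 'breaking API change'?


Current: 8.16.38
Change category: 'breaking API change' → major bump
SemVer rule: major bump → increment MAJOR, reset MINOR and PATCH to 0
New: 9.0.0

9.0.0


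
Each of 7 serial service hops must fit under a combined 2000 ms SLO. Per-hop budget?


Formula: per_stage = total_budget / stages
per_stage = 2000 / 7
per_stage = 285.71 ms

285.71 ms


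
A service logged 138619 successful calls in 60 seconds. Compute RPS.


Formula: throughput = requests / seconds
throughput = 138619 / 60
throughput = 2310.32 requests/second

2310.32 requests/second


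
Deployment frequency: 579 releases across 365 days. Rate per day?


Formula: deployments per day = releases / days
= 579 / 365
= 1.586 deploys/day
(equivalently, 11.1 deploys/week)

1.586 deploys/day


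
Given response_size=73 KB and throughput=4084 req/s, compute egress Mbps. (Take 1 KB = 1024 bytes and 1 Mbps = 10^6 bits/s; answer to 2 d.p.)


Formula: Mbps = payload_bytes * RPS * 8 / 1e6
Payload per request = 73 KB = 73 * 1024 = 74752 bytes
Total bytes/sec = 74752 * 4084 = 305287168
Total bits/sec = 305287168 * 8 = 2442297344
Mbps = 2442297344 / 1e6 = 2442.3

2442.3 Mbps


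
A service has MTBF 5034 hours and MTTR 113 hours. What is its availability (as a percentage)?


Availability = MTBF / (MTBF + MTTR)
Availability = 5034 / (5034 + 113)
Availability = 5034 / 5147
Availability = 97.8045%

97.8045%


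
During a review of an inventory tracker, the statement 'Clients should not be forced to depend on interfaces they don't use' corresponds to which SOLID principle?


This describes the Interface Segregation Principle (ISP)

Interface Segregation Principle (ISP)


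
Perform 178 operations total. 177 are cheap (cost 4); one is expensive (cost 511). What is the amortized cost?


Formula: Amortized cost = Total cost / Operations
Total cost = (177 * 4) + (1 * 511)
Total cost = 708 + 511 = 1219
Amortized = 1219 / 178 = 6.8483

6.8483


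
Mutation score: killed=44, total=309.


Mutation score = killed / total * 100
Mutation score = 44 / 309 * 100
Mutation score = 14.24%

14.24%


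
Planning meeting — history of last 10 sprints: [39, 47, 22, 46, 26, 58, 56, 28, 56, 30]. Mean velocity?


Formula: Avg velocity = Total points / Number of sprints
Points: [39, 47, 22, 46, 26, 58, 56, 28, 56, 30]
Sum = 39 + 47 + 22 + 46 + 26 + 58 + 56 + 28 + 56 + 30 = 408
Avg velocity = 408 / 10 = 40.8 points/sprint

40.8 points/sprint


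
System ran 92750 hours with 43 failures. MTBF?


Formula: MTBF = Total operating time / Number of failures
MTBF = 92750 / 43
MTBF = 2156.98 hours

2156.98 hours


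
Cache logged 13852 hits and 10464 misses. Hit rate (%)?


Formula: hit rate = hits / (hits + misses) * 100
hit rate = 13852 / (13852 + 10464) * 100
hit rate = 13852 / 24316 * 100
hit rate = 56.97%

56.97%


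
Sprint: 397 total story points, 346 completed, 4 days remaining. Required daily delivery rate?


Formula: Required rate = Remaining points / Days left
Remaining = 397 - 346 = 51 points
Required rate = 51 / 4 = 12.75 points/day

12.75 points/day


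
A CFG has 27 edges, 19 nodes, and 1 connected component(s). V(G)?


Formula: V(G) = E - N + 2P
V(G) = 27 - 19 + 2*1
V(G) = 8 + 2
V(G) = 10

10


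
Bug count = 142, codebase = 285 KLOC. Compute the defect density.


Defect density = defects / KLOC
Defect density = 142 / 285
Defect density = 0.498 defects/KLOC

0.498 defects/KLOC


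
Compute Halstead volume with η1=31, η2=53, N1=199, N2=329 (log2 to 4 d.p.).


Formula: V = N * log2(η), where N = N1 + N2 and η = η1 + η2
η = 31 + 53 = 84
N = 199 + 329 = 528
log2(84) ≈ 6.3923
V = 528 * 6.3923 = 3375.13

3375.13


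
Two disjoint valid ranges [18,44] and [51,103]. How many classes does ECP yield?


Valid ranges: [18,44] and [51,103]
Class 1: x < 18 — invalid
Class 2: 18 ≤ x ≤ 44 — valid
Class 3: 44 < x < 51 — invalid (gap between ranges)
Class 4: 51 ≤ x ≤ 103 — valid
Class 5: x > 103 — invalid
Total equivalence classes: 5

5 equivalence classes


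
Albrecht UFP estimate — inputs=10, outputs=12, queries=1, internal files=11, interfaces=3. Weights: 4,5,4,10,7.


UFP = EI*4 + EO*5 + EQ*4 + ILF*10 + EIF*7
UFP = 10*4 + 12*5 + 1*4 + 11*10 + 3*7
UFP = 40 + 60 + 4 + 110 + 21
UFP = 235

235


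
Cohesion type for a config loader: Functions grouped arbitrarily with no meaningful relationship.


Reasoning: Worst: random grouping
Type: Coincidental cohesion

Coincidental cohesion


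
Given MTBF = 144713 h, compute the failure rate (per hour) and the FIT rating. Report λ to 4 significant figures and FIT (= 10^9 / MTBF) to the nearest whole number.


Formula: λ = 1 / MTBF; FIT = λ × 1e9 = 1e9 / MTBF
λ = 1 / 144713 ≈ 6.910e-06 failures/hour
FIT = 1e9 / 144713 ≈ 6910 failures per 1e9 hours (nearest whole number)

λ = 6.910e-06 /h, FIT = 6910


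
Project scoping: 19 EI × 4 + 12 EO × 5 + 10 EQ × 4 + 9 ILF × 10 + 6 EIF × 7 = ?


UFP = EI*4 + EO*5 + EQ*4 + ILF*10 + EIF*7
UFP = 19*4 + 12*5 + 10*4 + 9*10 + 6*7
UFP = 76 + 60 + 40 + 90 + 42
UFP = 308

308


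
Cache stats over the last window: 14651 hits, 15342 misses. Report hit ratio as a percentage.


Formula: hit rate = hits / (hits + misses) * 100
hit rate = 14651 / (14651 + 15342) * 100
hit rate = 14651 / 29993 * 100
hit rate = 48.85%

48.85%


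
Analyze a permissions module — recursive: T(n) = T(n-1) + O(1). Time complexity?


Reasoning: linear recursion with constant work per frame
Complexity: O(n)

O(n)


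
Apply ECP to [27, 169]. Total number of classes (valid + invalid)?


Valid range: [27, 169]
Class 1: x < 27 — invalid
Class 2: 27 ≤ x ≤ 169 — valid
Class 3: x > 169 — invalid
Total equivalence classes: 3

3 equivalence classes


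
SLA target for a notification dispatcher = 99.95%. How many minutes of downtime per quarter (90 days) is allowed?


Formula: allowed downtime = period * (100 - SLA) / 100
Period (quarter (90 days)) = 129600 minutes
Unavailability fraction = (100 - 99.95) / 100
Allowed downtime = 129600 * (100 - 99.95) / 100
Allowed downtime = 64.8 minutes

64.8 minutes


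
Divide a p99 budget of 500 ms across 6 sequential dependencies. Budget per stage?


Formula: per_stage = total_budget / stages
per_stage = 500 / 6
per_stage = 83.33 ms

83.33 ms


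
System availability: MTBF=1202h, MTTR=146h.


Availability = MTBF / (MTBF + MTTR)
Availability = 1202 / (1202 + 146)
Availability = 1202 / 1348
Availability = 89.1691%

89.1691%


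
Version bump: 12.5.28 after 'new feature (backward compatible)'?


Current: 12.5.28
Change category: 'new feature (backward compatible)' → minor bump
SemVer rule: minor bump → increment MINOR, reset PATCH to 0 (MAJOR unchanged)
New: 12.6.0

12.6.0


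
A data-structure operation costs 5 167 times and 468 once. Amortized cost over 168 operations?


Formula: Amortized cost = Total cost / Operations
Total cost = (167 * 5) + (1 * 468)
Total cost = 835 + 468 = 1303
Amortized = 1303 / 168 = 7.756

7.756


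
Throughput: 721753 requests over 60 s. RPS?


Formula: throughput = requests / seconds
throughput = 721753 / 60
throughput = 12029.22 requests/second

12029.22 requests/second


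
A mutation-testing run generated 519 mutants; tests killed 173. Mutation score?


Mutation score = killed / total * 100
Mutation score = 173 / 519 * 100
Mutation score = 33.33%

33.33%


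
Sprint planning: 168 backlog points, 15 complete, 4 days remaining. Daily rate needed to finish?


Formula: Required rate = Remaining points / Days left
Remaining = 168 - 15 = 153 points
Required rate = 153 / 4 = 38.25 points/day

38.25 points/day


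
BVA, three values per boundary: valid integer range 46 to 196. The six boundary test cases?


Range: [46, 196]
Boundaries: just below min, min, min+1, max-1, max, just above max
Values: [45, 46, 47, 195, 196, 197]

[45, 46, 47, 195, 196, 197]


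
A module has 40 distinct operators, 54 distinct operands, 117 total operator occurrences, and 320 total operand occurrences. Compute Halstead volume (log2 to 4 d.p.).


Formula: V = N * log2(η), where N = N1 + N2 and η = η1 + η2
η = 40 + 54 = 94
N = 117 + 320 = 437
log2(94) ≈ 6.5546
V = 437 * 6.5546 = 2864.36

2864.36


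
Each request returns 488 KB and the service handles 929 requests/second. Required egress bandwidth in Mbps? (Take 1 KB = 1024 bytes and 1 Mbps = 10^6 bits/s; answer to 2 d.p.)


Formula: Mbps = payload_bytes * RPS * 8 / 1e6
Payload per request = 488 KB = 488 * 1024 = 499712 bytes
Total bytes/sec = 499712 * 929 = 464232448
Total bits/sec = 464232448 * 8 = 3713859584
Mbps = 3713859584 / 1e6 = 3713.86

3713.86 Mbps


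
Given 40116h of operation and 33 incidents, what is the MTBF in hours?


Formula: MTBF = Total operating time / Number of failures
MTBF = 40116 / 33
MTBF = 1215.64 hours

1215.64 hours


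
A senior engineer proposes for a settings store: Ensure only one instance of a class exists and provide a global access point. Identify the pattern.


This matches the Singleton pattern

Singleton


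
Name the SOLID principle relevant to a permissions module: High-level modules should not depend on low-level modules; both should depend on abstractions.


This describes the Dependency Inversion Principle (DIP)

Dependency Inversion Principle (DIP)


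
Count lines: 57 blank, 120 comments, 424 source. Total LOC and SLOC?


Total LOC = blank + comment + code
Total LOC = 57 + 120 + 424 = 601
SLOC (source only) = code = 424

Total LOC: 601, SLOC: 424


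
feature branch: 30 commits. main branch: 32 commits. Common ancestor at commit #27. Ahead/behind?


Common ancestor: commit #27
feature commits after divergence: 30 - 27 = 3
main commits after divergence: 32 - 27 = 5
feature is 3 commits ahead of main
main is 5 commits ahead of feature

feature ahead: 3, main ahead: 5


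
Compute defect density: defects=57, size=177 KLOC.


Defect density = defects / KLOC
Defect density = 57 / 177
Defect density = 0.322 defects/KLOC

0.322 defects/KLOC


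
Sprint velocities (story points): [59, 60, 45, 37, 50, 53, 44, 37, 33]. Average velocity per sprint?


Formula: Avg velocity = Total points / Number of sprints
Points: [59, 60, 45, 37, 50, 53, 44, 37, 33]
Sum = 59 + 60 + 45 + 37 + 50 + 53 + 44 + 37 + 33 = 418
Avg velocity = 418 / 9 = 46.44 points/sprint

46.44 points/sprint


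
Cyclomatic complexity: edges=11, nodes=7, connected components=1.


Formula: V(G) = E - N + 2P
V(G) = 11 - 7 + 2*1
V(G) = 4 + 2
V(G) = 6

6


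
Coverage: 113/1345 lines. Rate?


Coverage = covered / total * 100
Coverage = 113 / 1345 * 100
Coverage = 8.4%

8.4%


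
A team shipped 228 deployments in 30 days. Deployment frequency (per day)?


Formula: deployments per day = releases / days
= 228 / 30
= 7.6 deploys/day
(equivalently, 53.2 deploys/week)

7.6 deploys/day


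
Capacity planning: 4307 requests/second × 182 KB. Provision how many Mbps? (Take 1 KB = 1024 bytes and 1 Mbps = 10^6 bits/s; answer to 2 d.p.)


Formula: Mbps = payload_bytes * RPS * 8 / 1e6
Payload per request = 182 KB = 182 * 1024 = 186368 bytes
Total bytes/sec = 186368 * 4307 = 802686976
Total bits/sec = 802686976 * 8 = 6421495808
Mbps = 6421495808 / 1e6 = 6421.5

6421.5 Mbps


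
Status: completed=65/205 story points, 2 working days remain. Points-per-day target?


Formula: Required rate = Remaining points / Days left
Remaining = 205 - 65 = 140 points
Required rate = 140 / 2 = 70.0 points/day

70.0 points/day


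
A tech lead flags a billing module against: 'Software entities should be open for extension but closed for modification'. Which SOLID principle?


This describes the Open/Closed Principle (OCP)

Open/Closed Principle (OCP)


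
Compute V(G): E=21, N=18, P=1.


Formula: V(G) = E - N + 2P
V(G) = 21 - 18 + 2*1
V(G) = 3 + 2
V(G) = 5

5


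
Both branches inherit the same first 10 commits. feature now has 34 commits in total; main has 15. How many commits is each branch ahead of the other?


Common ancestor: commit #10
feature commits after divergence: 34 - 10 = 24
main commits after divergence: 15 - 10 = 5
feature is 24 commits ahead of main
main is 5 commits ahead of feature

feature ahead: 24, main ahead: 5


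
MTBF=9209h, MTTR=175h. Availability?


Availability = MTBF / (MTBF + MTTR)
Availability = 9209 / (9209 + 175)
Availability = 9209 / 9384
Availability = 98.1351%

98.1351%


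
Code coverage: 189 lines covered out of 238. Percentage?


Coverage = covered / total * 100
Coverage = 189 / 238 * 100
Coverage = 79.41%

79.41%


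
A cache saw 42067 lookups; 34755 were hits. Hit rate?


Formula: hit rate = hits / (hits + misses) * 100
hit rate = 34755 / (34755 + 7312) * 100
hit rate = 34755 / 42067 * 100
hit rate = 82.62%

82.62%


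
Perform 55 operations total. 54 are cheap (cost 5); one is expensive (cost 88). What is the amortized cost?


Formula: Amortized cost = Total cost / Operations
Total cost = (54 * 5) + (1 * 88)
Total cost = 270 + 88 = 358
Amortized = 358 / 55 = 6.5091

6.5091


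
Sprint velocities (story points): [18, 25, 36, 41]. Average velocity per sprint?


Formula: Avg velocity = Total points / Number of sprints
Points: [18, 25, 36, 41]
Sum = 18 + 25 + 36 + 41 = 120
Avg velocity = 120 / 4 = 30.0 points/sprint

30.0 points/sprint


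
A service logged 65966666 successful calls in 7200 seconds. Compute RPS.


Formula: throughput = requests / seconds
throughput = 65966666 / 7200
throughput = 9162.04 requests/second

9162.04 requests/second


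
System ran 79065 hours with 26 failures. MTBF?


Formula: MTBF = Total operating time / Number of failures
MTBF = 79065 / 26
MTBF = 3040.96 hours

3040.96 hours


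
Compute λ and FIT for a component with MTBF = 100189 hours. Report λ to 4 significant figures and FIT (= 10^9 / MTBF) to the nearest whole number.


Formula: λ = 1 / MTBF; FIT = λ × 1e9 = 1e9 / MTBF
λ = 1 / 100189 ≈ 9.981e-06 failures/hour
FIT = 1e9 / 100189 ≈ 9981 failures per 1e9 hours (nearest whole number)

λ = 9.981e-06 /h, FIT = 9981


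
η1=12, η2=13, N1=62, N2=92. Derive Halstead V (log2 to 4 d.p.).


Formula: V = N * log2(η), where N = N1 + N2 and η = η1 + η2
η = 12 + 13 = 25
N = 62 + 92 = 154
log2(25) ≈ 4.6439
V = 154 * 4.6439 = 715.16

715.16


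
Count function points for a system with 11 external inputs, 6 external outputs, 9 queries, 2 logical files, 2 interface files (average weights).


UFP = EI*4 + EO*5 + EQ*4 + ILF*10 + EIF*7
UFP = 11*4 + 6*5 + 9*4 + 2*10 + 2*7
UFP = 44 + 30 + 36 + 20 + 14
UFP = 144

144


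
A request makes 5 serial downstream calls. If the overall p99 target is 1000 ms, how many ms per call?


Formula: per_stage = total_budget / stages
per_stage = 1000 / 5
per_stage = 200.0 ms

200.0 ms


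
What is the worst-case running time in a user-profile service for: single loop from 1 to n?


Reasoning: one pass through n items
Complexity: O(n)

O(n)


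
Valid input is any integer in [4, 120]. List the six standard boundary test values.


Range: [4, 120]
Boundaries: just below min, min, min+1, max-1, max, just above max
Values: [3, 4, 5, 119, 120, 121]

[3, 4, 5, 119, 120, 121]


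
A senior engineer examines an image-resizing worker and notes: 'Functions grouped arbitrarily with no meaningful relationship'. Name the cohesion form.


Reasoning: Worst: random grouping
Type: Coincidental cohesion

Coincidental cohesion


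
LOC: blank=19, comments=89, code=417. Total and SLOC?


Total LOC = blank + comment + code
Total LOC = 19 + 89 + 417 = 525
SLOC (source only) = code = 417

Total LOC: 525, SLOC: 417


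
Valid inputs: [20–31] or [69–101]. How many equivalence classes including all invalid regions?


Valid ranges: [20,31] and [69,101]
Class 1: x < 20 — invalid
Class 2: 20 ≤ x ≤ 31 — valid
Class 3: 31 < x < 69 — invalid (gap between ranges)
Class 4: 69 ≤ x ≤ 101 — valid
Class 5: x > 101 — invalid
Total equivalence classes: 5

5 equivalence classes


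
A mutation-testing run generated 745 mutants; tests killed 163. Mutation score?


Mutation score = killed / total * 100
Mutation score = 163 / 745 * 100
Mutation score = 21.88%

21.88%


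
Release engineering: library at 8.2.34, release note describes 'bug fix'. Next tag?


Current: 8.2.34
Change category: 'bug fix' → patch bump
SemVer rule: patch bump → increment PATCH (MAJOR and MINOR unchanged)
New: 8.2.35

8.2.35


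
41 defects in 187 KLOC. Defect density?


Defect density = defects / KLOC
Defect density = 41 / 187
Defect density = 0.219 defects/KLOC

0.219 defects/KLOC


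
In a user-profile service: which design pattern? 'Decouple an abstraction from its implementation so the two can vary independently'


This matches the Bridge pattern

Bridge


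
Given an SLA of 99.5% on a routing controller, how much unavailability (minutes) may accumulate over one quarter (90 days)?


Formula: allowed downtime = period * (100 - SLA) / 100
Period (quarter (90 days)) = 129600 minutes
Unavailability fraction = (100 - 99.5) / 100
Allowed downtime = 129600 * (100 - 99.5) / 100
Allowed downtime = 648.0 minutes

648.0 minutes


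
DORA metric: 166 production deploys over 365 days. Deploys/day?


Formula: deployments per day = releases / days
= 166 / 365
= 0.455 deploys/day
(equivalently, 3.18 deploys/week)

0.455 deploys/day


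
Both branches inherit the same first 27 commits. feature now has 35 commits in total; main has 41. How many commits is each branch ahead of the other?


Common ancestor: commit #27
feature commits after divergence: 35 - 27 = 8
main commits after divergence: 41 - 27 = 14
feature is 8 commits ahead of main
main is 14 commits ahead of feature

feature ahead: 8, main ahead: 14


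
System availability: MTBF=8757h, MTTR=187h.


Availability = MTBF / (MTBF + MTTR)
Availability = 8757 / (8757 + 187)
Availability = 8757 / 8944
Availability = 97.9092%

97.9092%


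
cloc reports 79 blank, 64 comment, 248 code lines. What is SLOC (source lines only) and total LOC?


Total LOC = blank + comment + code
Total LOC = 79 + 64 + 248 = 391
SLOC (source only) = code = 248

Total LOC: 391, SLOC: 248


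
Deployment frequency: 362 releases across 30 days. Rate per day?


Formula: deployments per day = releases / days
= 362 / 30
= 12.067 deploys/day
(equivalently, 84.47 deploys/week)

12.067 deploys/day


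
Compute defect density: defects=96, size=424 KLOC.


Defect density = defects / KLOC
Defect density = 96 / 424
Defect density = 0.226 defects/KLOC

0.226 defects/KLOC


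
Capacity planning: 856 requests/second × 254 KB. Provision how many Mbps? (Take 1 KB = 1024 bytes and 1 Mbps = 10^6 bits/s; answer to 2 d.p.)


Formula: Mbps = payload_bytes * RPS * 8 / 1e6
Payload per request = 254 KB = 254 * 1024 = 260096 bytes
Total bytes/sec = 260096 * 856 = 222642176
Total bits/sec = 222642176 * 8 = 1781137408
Mbps = 1781137408 / 1e6 = 1781.14

1781.14 Mbps


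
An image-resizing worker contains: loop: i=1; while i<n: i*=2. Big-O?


Reasoning: i doubles each step so iterations are log2(n)
Complexity: O(log n)

O(log n)


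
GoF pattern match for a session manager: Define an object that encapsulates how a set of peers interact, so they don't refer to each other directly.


This matches the Mediator pattern

Mediator


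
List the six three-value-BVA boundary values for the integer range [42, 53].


Range: [42, 53]
Boundaries: just below min, min, min+1, max-1, max, just above max
Values: [41, 42, 43, 52, 53, 54]

[41, 42, 43, 52, 53, 54]


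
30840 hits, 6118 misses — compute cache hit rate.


Formula: hit rate = hits / (hits + misses) * 100
hit rate = 30840 / (30840 + 6118) * 100
hit rate = 30840 / 36958 * 100
hit rate = 83.45%

83.45%


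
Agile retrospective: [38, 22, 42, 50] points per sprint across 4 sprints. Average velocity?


Formula: Avg velocity = Total points / Number of sprints
Points: [38, 22, 42, 50]
Sum = 38 + 22 + 42 + 50 = 152
Avg velocity = 152 / 4 = 38.0 points/sprint

38.0 points/sprint


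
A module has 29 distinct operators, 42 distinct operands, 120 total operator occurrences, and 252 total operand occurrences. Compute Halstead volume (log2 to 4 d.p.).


Formula: V = N * log2(η), where N = N1 + N2 and η = η1 + η2
η = 29 + 42 = 71
N = 120 + 252 = 372
log2(71) ≈ 6.1497
V = 372 * 6.1497 = 2287.69

2287.69


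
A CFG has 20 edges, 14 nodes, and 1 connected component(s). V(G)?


Formula: V(G) = E - N + 2P
V(G) = 20 - 14 + 2*1
V(G) = 6 + 2
V(G) = 8

8


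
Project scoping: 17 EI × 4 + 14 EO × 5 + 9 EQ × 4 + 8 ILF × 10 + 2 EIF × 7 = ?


UFP = EI*4 + EO*5 + EQ*4 + ILF*10 + EIF*7
UFP = 17*4 + 14*5 + 9*4 + 8*10 + 2*7
UFP = 68 + 70 + 36 + 80 + 14
UFP = 268

268


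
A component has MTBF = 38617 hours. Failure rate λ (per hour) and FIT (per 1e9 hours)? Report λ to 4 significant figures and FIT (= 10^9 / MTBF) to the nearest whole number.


Formula: λ = 1 / MTBF; FIT = λ × 1e9 = 1e9 / MTBF
λ = 1 / 38617 ≈ 2.590e-05 failures/hour
FIT = 1e9 / 38617 ≈ 25895 failures per 1e9 hours (nearest whole number)

λ = 2.590e-05 /h, FIT = 25895


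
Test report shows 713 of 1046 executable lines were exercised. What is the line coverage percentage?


Coverage = covered / total * 100
Coverage = 713 / 1046 * 100
Coverage = 68.16%

68.16%


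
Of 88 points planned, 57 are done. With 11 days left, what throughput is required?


Formula: Required rate = Remaining points / Days left
Remaining = 88 - 57 = 31 points
Required rate = 31 / 11 = 2.82 points/day

2.82 points/day


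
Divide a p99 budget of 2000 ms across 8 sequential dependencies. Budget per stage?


Formula: per_stage = total_budget / stages
per_stage = 2000 / 8
per_stage = 250.0 ms

250.0 ms


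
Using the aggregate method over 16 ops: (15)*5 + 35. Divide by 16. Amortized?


Formula: Amortized cost = Total cost / Operations
Total cost = (15 * 5) + (1 * 35)
Total cost = 75 + 35 = 110
Amortized = 110 / 16 = 6.875

6.875


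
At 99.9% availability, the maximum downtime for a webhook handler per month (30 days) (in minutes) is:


Formula: allowed downtime = period * (100 - SLA) / 100
Period (month (30 days)) = 43200 minutes
Unavailability fraction = (100 - 99.9) / 100
Allowed downtime = 43200 * (100 - 99.9) / 100
Allowed downtime = 43.2 minutes

43.2 minutes


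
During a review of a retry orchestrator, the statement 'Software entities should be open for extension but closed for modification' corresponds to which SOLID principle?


This describes the Open/Closed Principle (OCP)

Open/Closed Principle (OCP)


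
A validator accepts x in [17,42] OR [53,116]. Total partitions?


Valid ranges: [17,42] and [53,116]
Class 1: x < 17 — invalid
Class 2: 17 ≤ x ≤ 42 — valid
Class 3: 42 < x < 53 — invalid (gap between ranges)
Class 4: 53 ≤ x ≤ 116 — valid
Class 5: x > 116 — invalid
Total equivalence classes: 5

5 equivalence classes


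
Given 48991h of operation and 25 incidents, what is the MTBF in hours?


Formula: MTBF = Total operating time / Number of failures
MTBF = 48991 / 25
MTBF = 1959.64 hours

1959.64 hours


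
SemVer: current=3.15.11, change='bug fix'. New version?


Current: 3.15.11
Change category: 'bug fix' → patch bump
SemVer rule: patch bump → increment PATCH (MAJOR and MINOR unchanged)
New: 3.15.12

3.15.12


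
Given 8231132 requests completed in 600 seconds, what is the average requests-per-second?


Formula: throughput = requests / seconds
throughput = 8231132 / 600
throughput = 13718.55 requests/second

13718.55 requests/second


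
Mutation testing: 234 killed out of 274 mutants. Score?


Mutation score = killed / total * 100
Mutation score = 234 / 274 * 100
Mutation score = 85.4%

85.4%


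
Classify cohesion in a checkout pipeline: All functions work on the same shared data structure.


Reasoning: Functions share data
Type: Communicational cohesion

Communicational cohesion


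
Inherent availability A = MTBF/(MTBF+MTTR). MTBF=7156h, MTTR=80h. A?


Availability = MTBF / (MTBF + MTTR)
Availability = 7156 / (7156 + 80)
Availability = 7156 / 7236
Availability = 98.8944%

98.8944%


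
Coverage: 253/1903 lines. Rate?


Coverage = covered / total * 100
Coverage = 253 / 1903 * 100
Coverage = 13.29%

13.29%


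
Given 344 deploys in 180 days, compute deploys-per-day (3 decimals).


Formula: deployments per day = releases / days
= 344 / 180
= 1.911 deploys/day
(equivalently, 13.38 deploys/week)

1.911 deploys/day


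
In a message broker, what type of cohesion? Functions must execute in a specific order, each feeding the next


Reasoning: Output of one is input to next
Type: Sequential cohesion

Sequential cohesion


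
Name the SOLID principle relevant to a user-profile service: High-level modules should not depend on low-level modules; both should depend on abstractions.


This describes the Dependency Inversion Principle (DIP)

Dependency Inversion Principle (DIP)


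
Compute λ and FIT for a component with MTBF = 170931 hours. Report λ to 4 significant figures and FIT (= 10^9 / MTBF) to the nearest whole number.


Formula: λ = 1 / MTBF; FIT = λ × 1e9 = 1e9 / MTBF
λ = 1 / 170931 ≈ 5.850e-06 failures/hour
FIT = 1e9 / 170931 ≈ 5850 failures per 1e9 hours (nearest whole number)

λ = 5.850e-06 /h, FIT = 5850


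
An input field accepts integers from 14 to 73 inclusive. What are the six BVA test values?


Range: [14, 73]
Boundaries: just below min, min, min+1, max-1, max, just above max
Values: [13, 14, 15, 72, 73, 74]

[13, 14, 15, 72, 73, 74]


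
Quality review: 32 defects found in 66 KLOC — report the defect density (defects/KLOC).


Defect density = defects / KLOC
Defect density = 32 / 66
Defect density = 0.485 defects/KLOC

0.485 defects/KLOC


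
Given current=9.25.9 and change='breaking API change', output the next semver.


Current: 9.25.9
Change category: 'breaking API change' → major bump
SemVer rule: major bump → increment MAJOR, reset MINOR and PATCH to 0
New: 10.0.0

10.0.0


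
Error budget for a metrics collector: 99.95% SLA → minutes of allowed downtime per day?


Formula: allowed downtime = period * (100 - SLA) / 100
Period (day) = 1440 minutes
Unavailability fraction = (100 - 99.95) / 100
Allowed downtime = 1440 * (100 - 99.95) / 100
Allowed downtime = 0.72 minutes

0.72 minutes


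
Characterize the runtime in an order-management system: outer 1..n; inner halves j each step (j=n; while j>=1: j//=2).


Reasoning: n times log n
Complexity: O(n log n)

O(n log n)


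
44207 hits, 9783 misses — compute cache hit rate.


Formula: hit rate = hits / (hits + misses) * 100
hit rate = 44207 / (44207 + 9783) * 100
hit rate = 44207 / 53990 * 100
hit rate = 81.88%

81.88%


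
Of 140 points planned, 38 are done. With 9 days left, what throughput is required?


Formula: Required rate = Remaining points / Days left
Remaining = 140 - 38 = 102 points
Required rate = 102 / 9 = 11.33 points/day

11.33 points/day


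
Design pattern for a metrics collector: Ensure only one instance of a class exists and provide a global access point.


This matches the Singleton pattern

Singleton


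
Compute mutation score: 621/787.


Mutation score = killed / total * 100
Mutation score = 621 / 787 * 100
Mutation score = 78.91%

78.91%


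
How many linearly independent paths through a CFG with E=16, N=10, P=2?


Formula: V(G) = E - N + 2P
V(G) = 16 - 10 + 2*2
V(G) = 6 + 4
V(G) = 10

10


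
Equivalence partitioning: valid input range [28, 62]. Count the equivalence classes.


Valid range: [28, 62]
Class 1: x < 28 — invalid
Class 2: 28 ≤ x ≤ 62 — valid
Class 3: x > 62 — invalid
Total equivalence classes: 3

3 equivalence classes


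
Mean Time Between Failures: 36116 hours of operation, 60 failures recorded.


Formula: MTBF = Total operating time / Number of failures
MTBF = 36116 / 60
MTBF = 601.93 hours

601.93 hours


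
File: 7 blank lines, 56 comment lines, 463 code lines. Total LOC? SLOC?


Total LOC = blank + comment + code
Total LOC = 7 + 56 + 463 = 526
SLOC (source only) = code = 463

Total LOC: 526, SLOC: 463


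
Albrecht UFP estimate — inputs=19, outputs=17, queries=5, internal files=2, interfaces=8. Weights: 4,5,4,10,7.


UFP = EI*4 + EO*5 + EQ*4 + ILF*10 + EIF*7
UFP = 19*4 + 17*5 + 5*4 + 2*10 + 8*7
UFP = 76 + 85 + 20 + 20 + 56
UFP = 257

257


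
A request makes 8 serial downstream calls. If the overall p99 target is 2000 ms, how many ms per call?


Formula: per_stage = total_budget / stages
per_stage = 2000 / 8
per_stage = 250.0 ms

250.0 ms


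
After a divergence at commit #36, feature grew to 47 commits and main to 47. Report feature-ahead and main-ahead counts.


Common ancestor: commit #36
feature commits after divergence: 47 - 36 = 11
main commits after divergence: 47 - 36 = 11
feature is 11 commits ahead of main
main is 11 commits ahead of feature

feature ahead: 11, main ahead: 11


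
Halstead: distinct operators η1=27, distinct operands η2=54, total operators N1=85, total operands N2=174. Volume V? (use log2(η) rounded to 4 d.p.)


Formula: V = N * log2(η), where N = N1 + N2 and η = η1 + η2
η = 27 + 54 = 81
N = 85 + 174 = 259
log2(81) ≈ 6.3399
V = 259 * 6.3399 = 1642.03

1642.03


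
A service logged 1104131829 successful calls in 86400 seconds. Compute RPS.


Formula: throughput = requests / seconds
throughput = 1104131829 / 86400
throughput = 12779.3 requests/second

12779.3 requests/second


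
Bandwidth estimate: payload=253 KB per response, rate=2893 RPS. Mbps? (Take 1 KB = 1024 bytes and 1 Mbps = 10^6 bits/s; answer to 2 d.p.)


Formula: Mbps = payload_bytes * RPS * 8 / 1e6
Payload per request = 253 KB = 253 * 1024 = 259072 bytes
Total bytes/sec = 259072 * 2893 = 749495296
Total bits/sec = 749495296 * 8 = 5995962368
Mbps = 5995962368 / 1e6 = 5995.96

5995.96 Mbps


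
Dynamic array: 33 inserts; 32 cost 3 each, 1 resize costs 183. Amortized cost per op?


Formula: Amortized cost = Total cost / Operations
Total cost = (32 * 3) + (1 * 183)
Total cost = 96 + 183 = 279
Amortized = 279 / 33 = 8.4545

8.4545


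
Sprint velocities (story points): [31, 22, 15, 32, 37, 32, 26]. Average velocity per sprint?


Formula: Avg velocity = Total points / Number of sprints
Points: [31, 22, 15, 32, 37, 32, 26]
Sum = 31 + 22 + 15 + 32 + 37 + 32 + 26 = 195
Avg velocity = 195 / 7 = 27.86 points/sprint

27.86 points/sprint


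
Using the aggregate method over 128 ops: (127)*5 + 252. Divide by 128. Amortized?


Formula: Amortized cost = Total cost / Operations
Total cost = (127 * 5) + (1 * 252)
Total cost = 635 + 252 = 887
Amortized = 887 / 128 = 6.9297

6.9297


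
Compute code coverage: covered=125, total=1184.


Coverage = covered / total * 100
Coverage = 125 / 1184 * 100
Coverage = 10.56%

10.56%


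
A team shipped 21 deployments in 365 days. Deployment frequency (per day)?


Formula: deployments per day = releases / days
= 21 / 365
= 0.058 deploys/day
(equivalently, 0.4 deploys/week)

0.058 deploys/day


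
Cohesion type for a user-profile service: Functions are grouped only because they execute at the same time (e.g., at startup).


Reasoning: Related by timing only
Type: Temporal cohesion

Temporal cohesion


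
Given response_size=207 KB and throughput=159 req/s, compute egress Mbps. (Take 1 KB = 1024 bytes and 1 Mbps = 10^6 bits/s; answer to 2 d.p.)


Formula: Mbps = payload_bytes * RPS * 8 / 1e6
Payload per request = 207 KB = 207 * 1024 = 211968 bytes
Total bytes/sec = 211968 * 159 = 33702912
Total bits/sec = 33702912 * 8 = 269623296
Mbps = 269623296 / 1e6 = 269.62

269.62 Mbps


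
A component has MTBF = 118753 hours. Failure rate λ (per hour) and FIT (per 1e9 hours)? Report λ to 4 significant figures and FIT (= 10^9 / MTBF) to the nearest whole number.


Formula: λ = 1 / MTBF; FIT = λ × 1e9 = 1e9 / MTBF
λ = 1 / 118753 ≈ 8.421e-06 failures/hour
FIT = 1e9 / 118753 ≈ 8421 failures per 1e9 hours (nearest whole number)

λ = 8.421e-06 /h, FIT = 8421


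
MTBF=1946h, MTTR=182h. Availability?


Availability = MTBF / (MTBF + MTTR)
Availability = 1946 / (1946 + 182)
Availability = 1946 / 2128
Availability = 91.4474%

91.4474%


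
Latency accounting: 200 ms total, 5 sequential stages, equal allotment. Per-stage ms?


Formula: per_stage = total_budget / stages
per_stage = 200 / 5
per_stage = 40.0 ms

40.0 ms


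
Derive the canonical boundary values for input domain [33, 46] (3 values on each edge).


Range: [33, 46]
Boundaries: just below min, min, min+1, max-1, max, just above max
Values: [32, 33, 34, 45, 46, 47]

[32, 33, 34, 45, 46, 47]


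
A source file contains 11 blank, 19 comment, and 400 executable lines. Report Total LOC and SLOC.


Total LOC = blank + comment + code
Total LOC = 11 + 19 + 400 = 430
SLOC (source only) = code = 400

Total LOC: 430, SLOC: 400


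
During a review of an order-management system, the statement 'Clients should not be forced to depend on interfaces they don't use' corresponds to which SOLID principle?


This describes the Interface Segregation Principle (ISP)

Interface Segregation Principle (ISP)


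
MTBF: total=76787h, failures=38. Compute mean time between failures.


Formula: MTBF = Total operating time / Number of failures
MTBF = 76787 / 38
MTBF = 2020.71 hours

2020.71 hours


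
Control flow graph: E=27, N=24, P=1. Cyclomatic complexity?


Formula: V(G) = E - N + 2P
V(G) = 27 - 24 + 2*1
V(G) = 3 + 2
V(G) = 5

5


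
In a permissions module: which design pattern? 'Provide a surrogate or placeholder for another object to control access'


This matches the Proxy pattern

Proxy


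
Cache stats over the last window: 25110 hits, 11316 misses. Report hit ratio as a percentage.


Formula: hit rate = hits / (hits + misses) * 100
hit rate = 25110 / (25110 + 11316) * 100
hit rate = 25110 / 36426 * 100
hit rate = 68.93%

68.93%


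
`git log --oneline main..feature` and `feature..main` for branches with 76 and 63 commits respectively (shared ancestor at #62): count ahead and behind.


Common ancestor: commit #62
feature commits after divergence: 76 - 62 = 14
main commits after divergence: 63 - 62 = 1
feature is 14 commits ahead of main
main is 1 commits ahead of feature

feature ahead: 14, main ahead: 1


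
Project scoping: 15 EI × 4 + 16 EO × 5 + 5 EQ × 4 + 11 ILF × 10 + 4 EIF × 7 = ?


UFP = EI*4 + EO*5 + EQ*4 + ILF*10 + EIF*7
UFP = 15*4 + 16*5 + 5*4 + 11*10 + 4*7
UFP = 60 + 80 + 20 + 110 + 28
UFP = 298

298
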